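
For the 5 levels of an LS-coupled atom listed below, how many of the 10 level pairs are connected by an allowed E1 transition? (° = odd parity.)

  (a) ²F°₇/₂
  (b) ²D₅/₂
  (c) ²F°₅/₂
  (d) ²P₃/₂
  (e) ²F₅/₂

4

(a)–(b): allowed.
(a)–(c): forbidden (parity).
(a)–(d): forbidden (ΔL, ΔJ).
(a)–(e): allowed.
(b)–(c): allowed.
(b)–(d): forbidden (parity).
(b)–(e): forbidden (parity).
(c)–(d): forbidden (ΔL).
(c)–(e): allowed.
(d)–(e): forbidden (parity, ΔL).
Allowed pairs: 4 of 10.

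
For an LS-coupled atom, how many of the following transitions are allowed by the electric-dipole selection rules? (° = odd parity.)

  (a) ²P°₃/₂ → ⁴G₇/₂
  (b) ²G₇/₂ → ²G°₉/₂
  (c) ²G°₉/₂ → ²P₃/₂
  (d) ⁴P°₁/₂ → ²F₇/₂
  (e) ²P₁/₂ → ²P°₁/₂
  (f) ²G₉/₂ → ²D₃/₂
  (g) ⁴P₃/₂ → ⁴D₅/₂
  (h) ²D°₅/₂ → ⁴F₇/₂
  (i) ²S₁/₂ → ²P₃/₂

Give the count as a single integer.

(a) forbidden (ΔS, ΔL, ΔJ fail)
(b) allowed
(c) forbidden (ΔL, ΔJ fail)
(d) forbidden (ΔS, ΔL, ΔJ fail)
(e) allowed
(f) forbidden (parity, ΔL, ΔJ fail)
(g) forbidden (parity fails)
(h) forbidden (ΔS fails)
(i) forbidden (parity fails)
Total allowed: 2 of 9.

2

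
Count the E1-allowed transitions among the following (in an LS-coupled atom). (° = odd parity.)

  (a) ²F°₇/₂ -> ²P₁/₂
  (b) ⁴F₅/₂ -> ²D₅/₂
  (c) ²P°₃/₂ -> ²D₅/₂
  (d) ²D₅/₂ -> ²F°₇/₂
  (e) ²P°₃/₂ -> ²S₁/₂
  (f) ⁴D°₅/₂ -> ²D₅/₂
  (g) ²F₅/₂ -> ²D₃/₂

(a) forbidden (ΔL, ΔJ fail)
(b) forbidden (parity, ΔS fail)
(c) allowed
(d) allowed
(e) allowed
(f) forbidden (ΔS fails)
(g) forbidden (parity fails)
Total allowed: 3 of 7.

3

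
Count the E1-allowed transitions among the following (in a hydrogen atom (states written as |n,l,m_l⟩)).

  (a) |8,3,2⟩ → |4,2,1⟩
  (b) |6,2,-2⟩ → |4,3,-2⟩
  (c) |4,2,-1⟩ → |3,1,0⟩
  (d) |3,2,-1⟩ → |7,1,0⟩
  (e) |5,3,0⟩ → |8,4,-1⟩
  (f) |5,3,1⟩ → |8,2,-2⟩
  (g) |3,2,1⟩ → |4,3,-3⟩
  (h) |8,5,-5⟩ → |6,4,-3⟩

(a) allowed
(b) allowed
(c) allowed
(d) allowed
(e) allowed
(f) forbidden — Δm_l = -3 (E1 requires Δm_l = 0, ±1)
(g) forbidden — Δm_l = -4 (E1 requires Δm_l = 0, ±1)
(h) forbidden — Δm_l = +2 (E1 requires Δm_l = 0, ±1)
Total allowed: 5 of 8.

5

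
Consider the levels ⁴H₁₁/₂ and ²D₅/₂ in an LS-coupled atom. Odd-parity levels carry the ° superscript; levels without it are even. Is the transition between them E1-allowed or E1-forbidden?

Parity must change: even → even — violated.
ΔS = 0: S: 3/2 → 1/2 — violated.
ΔL = 0, ±1 (not L=0↔0): L: 5 → 2, ΔL = -3 — violated.
ΔJ = 0, ±1 (not J=0↔0): J: 11/2 → 5/2, ΔJ = -3 — violated.
Rule(s) violated: parity, ΔS, ΔL, ΔJ.

forbidden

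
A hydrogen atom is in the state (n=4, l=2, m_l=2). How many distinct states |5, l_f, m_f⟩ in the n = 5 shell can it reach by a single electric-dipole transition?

4

E1 requires Δl = ±1, so l_f ∈ {1, 3}; with 0 ≤ l_f ≤ n_f−1 = 4, the allowed l_f values are {1, 3}.
For l_f = 1: m_f ∈ {m_i−1, m_i, m_i+1} ∩ [−1, 1] = {1} → 1 state.
For l_f = 3: m_f ∈ {m_i−1, m_i, m_i+1} ∩ [−3, 3] = {1, 2, 3} → 3 states.
Total: 4.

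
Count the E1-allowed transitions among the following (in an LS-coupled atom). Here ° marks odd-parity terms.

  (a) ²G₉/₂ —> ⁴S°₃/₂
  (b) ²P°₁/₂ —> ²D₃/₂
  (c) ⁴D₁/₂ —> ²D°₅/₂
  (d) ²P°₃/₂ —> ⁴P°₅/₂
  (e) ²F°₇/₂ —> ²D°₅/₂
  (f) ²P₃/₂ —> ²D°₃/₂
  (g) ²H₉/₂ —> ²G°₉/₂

(a) forbidden (ΔS, ΔL, ΔJ fail)
(b) allowed
(c) forbidden (ΔS, ΔJ fail)
(d) forbidden (parity, ΔS fail)
(e) forbidden (parity fails)
(f) allowed
(g) allowed
Total allowed: 3 of 7.

3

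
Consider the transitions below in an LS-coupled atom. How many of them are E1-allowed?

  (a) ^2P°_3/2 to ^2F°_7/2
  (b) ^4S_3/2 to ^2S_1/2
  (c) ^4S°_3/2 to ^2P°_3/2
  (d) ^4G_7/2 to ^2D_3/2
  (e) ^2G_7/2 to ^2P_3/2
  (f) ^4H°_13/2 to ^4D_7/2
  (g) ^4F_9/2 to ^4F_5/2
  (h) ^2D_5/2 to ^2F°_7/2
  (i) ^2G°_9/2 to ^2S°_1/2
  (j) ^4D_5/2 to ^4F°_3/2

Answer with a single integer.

2

(a) forbidden (parity, ΔL, ΔJ fail)
(b) forbidden (parity, ΔS, ΔL fail)
(c) forbidden (parity, ΔS fail)
(d) forbidden (parity, ΔS, ΔL, ΔJ fail)
(e) forbidden (parity, ΔL, ΔJ fail)
(f) forbidden (ΔL, ΔJ fail)
(g) forbidden (parity, ΔJ fail)
(h) allowed
(i) forbidden (parity, ΔL, ΔJ fail)
(j) allowed
Total allowed: 2 of 10.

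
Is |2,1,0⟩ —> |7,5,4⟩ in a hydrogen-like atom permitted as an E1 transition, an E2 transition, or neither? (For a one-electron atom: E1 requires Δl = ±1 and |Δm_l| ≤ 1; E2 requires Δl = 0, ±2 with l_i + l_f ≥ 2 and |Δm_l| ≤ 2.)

neither

Δl = 5 − 1 = +4; l_i + l_f = 6.
Δm_l = +4.
E1 (Δl = ±1, |Δm_l| ≤ 1): not satisfied.
E2 (Δl = 0,±2, l_i+l_f ≥ 2, |Δm_l| ≤ 2): not satisfied.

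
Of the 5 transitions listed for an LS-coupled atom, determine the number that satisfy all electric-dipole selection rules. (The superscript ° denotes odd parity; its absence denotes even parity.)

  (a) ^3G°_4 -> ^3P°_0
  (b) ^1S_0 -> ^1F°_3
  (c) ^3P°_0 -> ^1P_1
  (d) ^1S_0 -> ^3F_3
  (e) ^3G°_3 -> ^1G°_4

(a) forbidden (parity, ΔL, ΔJ fail)
(b) forbidden (ΔL, ΔJ fail)
(c) forbidden (ΔS fails)
(d) forbidden (parity, ΔS, ΔL, ΔJ fail)
(e) forbidden (parity, ΔS fail)
Total allowed: 0 of 5.

0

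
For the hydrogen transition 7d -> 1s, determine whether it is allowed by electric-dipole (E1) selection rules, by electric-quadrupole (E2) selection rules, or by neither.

Δl = 0 − 2 = -2; l_i + l_f = 2.
E1 (Δl = ±1): not satisfied.
E2 (Δl = 0,±2, l_i+l_f ≥ 2): satisfied.

E2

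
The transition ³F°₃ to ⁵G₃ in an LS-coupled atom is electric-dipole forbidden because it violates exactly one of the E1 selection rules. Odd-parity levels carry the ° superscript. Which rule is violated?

Initial level: S=1, L=3, J=3, parity odd. Final level: S=2, L=4, J=3, parity even.
Parity must change: odd → even — ok.
ΔS = 0: S: 1 → 2 — fails.
ΔL = 0, ±1 (not L=0↔0): L: 3 → 4, ΔL = +1 — ok.
ΔJ = 0, ±1 (not J=0↔0): J: 3 → 3, ΔJ = +0 — ok.

the ΔS = 0 rule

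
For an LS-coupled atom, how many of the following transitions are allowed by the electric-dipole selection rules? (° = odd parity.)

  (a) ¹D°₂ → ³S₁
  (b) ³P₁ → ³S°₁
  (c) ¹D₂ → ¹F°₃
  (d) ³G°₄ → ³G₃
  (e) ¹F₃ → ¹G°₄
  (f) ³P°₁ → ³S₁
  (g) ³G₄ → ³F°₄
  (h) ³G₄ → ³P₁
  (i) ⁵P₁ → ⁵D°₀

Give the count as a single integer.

(a) forbidden (ΔS, ΔL fail)
(b) allowed
(c) allowed
(d) allowed
(e) allowed
(f) allowed
(g) allowed
(h) forbidden (parity, ΔL, ΔJ fail)
(i) allowed
Total allowed: 7 of 9.

7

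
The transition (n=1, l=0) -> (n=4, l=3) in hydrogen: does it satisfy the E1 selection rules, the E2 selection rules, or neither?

Δl = 3 − 0 = +3; l_i + l_f = 3.
E1 (Δl = ±1): not satisfied.
E2 (Δl = 0,±2, l_i+l_f ≥ 2): not satisfied.

neither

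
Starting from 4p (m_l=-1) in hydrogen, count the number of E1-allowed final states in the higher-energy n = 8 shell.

4

E1 requires Δl = ±1, so l_f ∈ {0, 2}; with 0 ≤ l_f ≤ n_f−1 = 7, the allowed l_f values are {0, 2}.
For l_f = 0: m_f ∈ {m_i−1, m_i, m_i+1} ∩ [−0, 0] = {0} → 1 state.
For l_f = 2: m_f ∈ {m_i−1, m_i, m_i+1} ∩ [−2, 2] = {-2, -1, 0} → 3 states.
Total: 4.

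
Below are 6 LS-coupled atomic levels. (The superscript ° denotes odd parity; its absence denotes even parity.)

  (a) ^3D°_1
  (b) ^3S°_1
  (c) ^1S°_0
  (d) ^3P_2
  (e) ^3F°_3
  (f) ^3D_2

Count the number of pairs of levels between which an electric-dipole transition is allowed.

4

(a)–(b): forbidden (parity, ΔL).
(a)–(c): forbidden (parity, ΔS, ΔL).
(a)–(d): allowed.
(a)–(e): forbidden (parity, ΔJ).
(a)–(f): allowed.
(b)–(c): forbidden (parity, ΔS, ΔL).
(b)–(d): allowed.
(b)–(e): forbidden (parity, ΔL, ΔJ).
(b)–(f): forbidden (ΔL).
(c)–(d): forbidden (ΔS, ΔJ).
(c)–(e): forbidden (parity, ΔS, ΔL, ΔJ).
(c)–(f): forbidden (ΔS, ΔL, ΔJ).
(d)–(e): forbidden (ΔL).
(d)–(f): forbidden (parity).
(e)–(f): allowed.
Allowed pairs: 4 of 15.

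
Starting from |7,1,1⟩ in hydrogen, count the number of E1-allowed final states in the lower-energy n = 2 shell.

1

E1 requires Δl = ±1, so l_f ∈ {0, 2}; with 0 ≤ l_f ≤ n_f−1 = 1, the allowed l_f values are {0}.
For l_f = 0: m_f ∈ {m_i−1, m_i, m_i+1} ∩ [−0, 0] = {0} → 1 state.
Total: 1.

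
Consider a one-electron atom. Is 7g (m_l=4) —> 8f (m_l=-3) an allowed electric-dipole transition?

l: 4 → 3 (Δl = -1). Δl = ±1 passes.
Δm_l = -3 − (4) = -7. E1 requires Δm_l = 0, ±1: fails.
The transition is electric-dipole forbidden.

forbidden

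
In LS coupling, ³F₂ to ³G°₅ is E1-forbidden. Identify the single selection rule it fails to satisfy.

the ΔJ = 0, ±1 rule

Parity must change: even → odd — satisfied.
ΔS = 0: S: 1 → 1 — satisfied.
ΔL = 0, ±1 (not L=0↔0): L: 3 → 4, ΔL = +1 — satisfied.
ΔJ = 0, ±1 (not J=0↔0): J: 2 → 5, ΔJ = +3 — violated.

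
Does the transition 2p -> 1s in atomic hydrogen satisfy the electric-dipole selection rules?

Initial l = 1, final l = 0, so Δl = -1. E1 requires Δl = ±1: ✓.
All E1 selection rules are satisfied.

allowed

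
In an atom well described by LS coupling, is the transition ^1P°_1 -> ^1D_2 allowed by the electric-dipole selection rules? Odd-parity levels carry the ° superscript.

allowed

Initial level: S=0, L=1, J=1, parity odd. Final level: S=0, L=2, J=2, parity even.
Parity must change: odd → even — ok.
ΔS = 0: S: 0 → 0 — ok.
ΔL = 0, ±1 (not L=0↔0): L: 1 → 2, ΔL = +1 — ok.
ΔJ = 0, ±1 (not J=0↔0): J: 1 → 2, ΔJ = +1 — ok.
All four E1 rules are satisfied.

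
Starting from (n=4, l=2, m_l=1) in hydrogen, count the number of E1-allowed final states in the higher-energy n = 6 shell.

5

E1 requires Δl = ±1, so l_f ∈ {1, 3}; with 0 ≤ l_f ≤ n_f−1 = 5, the allowed l_f values are {1, 3}.
For l_f = 1: m_f ∈ {m_i−1, m_i, m_i+1} ∩ [−1, 1] = {0, 1} → 2 states.
For l_f = 3: m_f ∈ {m_i−1, m_i, m_i+1} ∩ [−3, 3] = {0, 1, 2} → 3 states.
Total: 5.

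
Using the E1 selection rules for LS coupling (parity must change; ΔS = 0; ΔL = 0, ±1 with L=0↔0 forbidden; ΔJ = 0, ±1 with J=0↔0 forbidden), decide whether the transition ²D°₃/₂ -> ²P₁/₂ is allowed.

allowed

Reading off the term symbols: S 1/2→1/2, L 2→1, J 3/2→1/2, parity odd→even.
Parity must change: odd → even — passes.
ΔS = 0: S: 1/2 → 1/2 — passes.
ΔL = 0, ±1 (not L=0↔0): L: 2 → 1, ΔL = -1 — passes.
ΔJ = 0, ±1 (not J=0↔0): J: 3/2 → 1/2, ΔJ = -1 — passes.
All four E1 rules are satisfied.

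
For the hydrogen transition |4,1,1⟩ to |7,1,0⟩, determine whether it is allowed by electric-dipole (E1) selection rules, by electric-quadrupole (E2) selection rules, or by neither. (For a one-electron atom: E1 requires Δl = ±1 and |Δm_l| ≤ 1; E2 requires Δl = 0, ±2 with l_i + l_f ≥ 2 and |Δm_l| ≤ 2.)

E2

Δl = 1 − 1 = +0; l_i + l_f = 2.
Δm_l = -1.
E1 (Δl = ±1, |Δm_l| ≤ 1): not satisfied.
E2 (Δl = 0,±2, l_i+l_f ≥ 2, |Δm_l| ≤ 2): satisfied.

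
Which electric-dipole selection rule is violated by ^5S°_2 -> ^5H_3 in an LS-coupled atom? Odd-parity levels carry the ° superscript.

the ΔL = 0, ±1 rule

Parity must change: odd → even — satisfied.
ΔS = 0: S: 2 → 2 — satisfied.
ΔL = 0, ±1 (not L=0↔0): L: 0 → 5, ΔL = +5 — violated.
ΔJ = 0, ±1 (not J=0↔0): J: 2 → 3, ΔJ = +1 — satisfied.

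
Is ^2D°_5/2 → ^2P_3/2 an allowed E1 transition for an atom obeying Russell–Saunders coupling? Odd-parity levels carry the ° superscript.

Initial level: S=1/2, L=2, J=5/2, parity odd. Final level: S=1/2, L=1, J=3/2, parity even.
Parity must change: odd → even — satisfied.
ΔS = 0: S: 1/2 → 1/2 — satisfied.
ΔL = 0, ±1 (not L=0↔0): L: 2 → 1, ΔL = -1 — satisfied.
ΔJ = 0, ±1 (not J=0↔0): J: 5/2 → 3/2, ΔJ = -1 — satisfied.
All four E1 rules are satisfied.

allowed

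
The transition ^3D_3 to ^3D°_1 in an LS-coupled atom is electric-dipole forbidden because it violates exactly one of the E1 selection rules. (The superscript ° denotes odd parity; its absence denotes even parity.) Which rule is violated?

Parity must change: even → odd — satisfied.
ΔS = 0: S: 1 → 1 — satisfied.
ΔL = 0, ±1 (not L=0↔0): L: 2 → 2, ΔL = +0 — satisfied.
ΔJ = 0, ±1 (not J=0↔0): J: 3 → 1, ΔJ = -2 — violated.

the ΔJ = 0, ±1 rule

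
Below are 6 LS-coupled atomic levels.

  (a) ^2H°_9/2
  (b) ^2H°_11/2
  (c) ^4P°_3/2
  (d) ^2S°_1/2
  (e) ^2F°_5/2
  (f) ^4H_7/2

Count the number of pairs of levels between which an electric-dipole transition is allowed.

(a)–(b): forbidden (parity).
(a)–(c): forbidden (parity, ΔS, ΔL, ΔJ).
(a)–(d): forbidden (parity, ΔL, ΔJ).
(a)–(e): forbidden (parity, ΔL, ΔJ).
(a)–(f): forbidden (ΔS).
(b)–(c): forbidden (parity, ΔS, ΔL, ΔJ).
(b)–(d): forbidden (parity, ΔL, ΔJ).
(b)–(e): forbidden (parity, ΔL, ΔJ).
(b)–(f): forbidden (ΔS, ΔJ).
(c)–(d): forbidden (parity, ΔS).
(c)–(e): forbidden (parity, ΔS, ΔL).
(c)–(f): forbidden (ΔL, ΔJ).
(d)–(e): forbidden (parity, ΔL, ΔJ).
(d)–(f): forbidden (ΔS, ΔL, ΔJ).
(e)–(f): forbidden (ΔS, ΔL).
Allowed pairs: 0 of 15.

0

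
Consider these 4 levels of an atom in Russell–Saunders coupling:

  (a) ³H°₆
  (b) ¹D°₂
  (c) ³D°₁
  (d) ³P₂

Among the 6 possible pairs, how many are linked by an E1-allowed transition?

(a)–(b): forbidden (parity, ΔS, ΔL, ΔJ).
(a)–(c): forbidden (parity, ΔL, ΔJ).
(a)–(d): forbidden (ΔL, ΔJ).
(b)–(c): forbidden (parity, ΔS).
(b)–(d): forbidden (ΔS).
(c)–(d): allowed.
Allowed pairs: 1 of 6.

1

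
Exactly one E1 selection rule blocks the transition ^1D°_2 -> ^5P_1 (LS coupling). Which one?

Reading off the term symbols: S 0→2, L 2→1, J 2→1, parity odd→even.
Parity must change: odd → even — ok.
ΔJ = 0, ±1 (not J=0↔0): J: 2 → 1, ΔJ = -1 — ok.
ΔL = 0, ±1 (not L=0↔0): L: 2 → 1, ΔL = -1 — ok.
ΔS = 0: S: 0 → 2 — fails.

the ΔS = 0 rule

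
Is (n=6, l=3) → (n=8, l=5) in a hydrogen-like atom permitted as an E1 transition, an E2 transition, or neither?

Δl = 5 − 3 = +2; l_i + l_f = 8.
E1 (Δl = ±1): not satisfied.
E2 (Δl = 0,±2, l_i+l_f ≥ 2): satisfied.

E2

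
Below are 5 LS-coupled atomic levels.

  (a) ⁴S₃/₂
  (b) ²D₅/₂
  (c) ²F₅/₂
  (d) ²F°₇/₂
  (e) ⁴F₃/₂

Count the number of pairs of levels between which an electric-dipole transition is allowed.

2

(a)–(b): forbidden (parity, ΔS, ΔL).
(a)–(c): forbidden (parity, ΔS, ΔL).
(a)–(d): forbidden (ΔS, ΔL, ΔJ).
(a)–(e): forbidden (parity, ΔL).
(b)–(c): forbidden (parity).
(b)–(d): allowed.
(b)–(e): forbidden (parity, ΔS).
(c)–(d): allowed.
(c)–(e): forbidden (parity, ΔS).
(d)–(e): forbidden (ΔS, ΔJ).
Allowed pairs: 2 of 10.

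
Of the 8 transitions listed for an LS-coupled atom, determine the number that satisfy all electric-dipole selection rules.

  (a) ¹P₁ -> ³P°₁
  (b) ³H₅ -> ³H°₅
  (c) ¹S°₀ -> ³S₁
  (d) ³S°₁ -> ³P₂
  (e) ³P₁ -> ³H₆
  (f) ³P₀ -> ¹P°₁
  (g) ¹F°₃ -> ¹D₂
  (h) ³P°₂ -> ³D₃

4

(a) forbidden (ΔS fails)
(b) allowed
(c) forbidden (ΔS, ΔL fail)
(d) allowed
(e) forbidden (parity, ΔL, ΔJ fail)
(f) forbidden (ΔS fails)
(g) allowed
(h) allowed
Total allowed: 4 of 8.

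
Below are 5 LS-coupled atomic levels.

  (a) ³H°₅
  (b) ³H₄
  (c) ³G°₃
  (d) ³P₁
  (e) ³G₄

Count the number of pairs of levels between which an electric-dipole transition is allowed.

(a)–(b): allowed.
(a)–(c): forbidden (parity, ΔJ).
(a)–(d): forbidden (ΔL, ΔJ).
(a)–(e): allowed.
(b)–(c): allowed.
(b)–(d): forbidden (parity, ΔL, ΔJ).
(b)–(e): forbidden (parity).
(c)–(d): forbidden (ΔL, ΔJ).
(c)–(e): allowed.
(d)–(e): forbidden (parity, ΔL, ΔJ).
Allowed pairs: 4 of 10.

4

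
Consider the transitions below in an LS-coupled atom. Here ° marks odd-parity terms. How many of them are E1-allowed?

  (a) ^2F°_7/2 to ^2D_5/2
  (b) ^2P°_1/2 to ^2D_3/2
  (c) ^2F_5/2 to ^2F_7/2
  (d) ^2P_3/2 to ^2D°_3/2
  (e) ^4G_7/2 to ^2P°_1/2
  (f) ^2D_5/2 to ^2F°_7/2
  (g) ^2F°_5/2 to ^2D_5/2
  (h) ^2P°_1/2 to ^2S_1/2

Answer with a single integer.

6

(a) allowed
(b) allowed
(c) forbidden (parity fails)
(d) allowed
(e) forbidden (ΔS, ΔL, ΔJ fail)
(f) allowed
(g) allowed
(h) allowed
Total allowed: 6 of 8.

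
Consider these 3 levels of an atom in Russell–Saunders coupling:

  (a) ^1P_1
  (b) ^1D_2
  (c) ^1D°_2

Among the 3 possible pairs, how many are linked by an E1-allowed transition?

(a)–(b): forbidden (parity).
(a)–(c): allowed.
(b)–(c): allowed.
Allowed pairs: 2 of 3.

2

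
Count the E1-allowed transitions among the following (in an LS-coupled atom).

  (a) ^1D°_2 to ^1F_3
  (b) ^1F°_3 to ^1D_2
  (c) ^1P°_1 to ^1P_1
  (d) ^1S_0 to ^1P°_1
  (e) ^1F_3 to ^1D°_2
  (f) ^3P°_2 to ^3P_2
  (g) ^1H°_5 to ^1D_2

6

(a) allowed
(b) allowed
(c) allowed
(d) allowed
(e) allowed
(f) allowed
(g) forbidden (ΔL, ΔJ fail)
Total allowed: 6 of 7.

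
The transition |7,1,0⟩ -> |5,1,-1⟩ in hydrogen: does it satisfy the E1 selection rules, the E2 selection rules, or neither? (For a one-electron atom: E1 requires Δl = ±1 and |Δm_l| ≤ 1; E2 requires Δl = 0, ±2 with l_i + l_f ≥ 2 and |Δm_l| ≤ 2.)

E2

Δl = 1 − 1 = +0; l_i + l_f = 2.
Δm_l = -1.
E1 (Δl = ±1, |Δm_l| ≤ 1): not satisfied.
E2 (Δl = 0,±2, l_i+l_f ≥ 2, |Δm_l| ≤ 2): satisfied.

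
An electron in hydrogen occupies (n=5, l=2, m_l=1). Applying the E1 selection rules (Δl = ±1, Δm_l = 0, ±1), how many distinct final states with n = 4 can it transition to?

5

E1 requires Δl = ±1, so l_f ∈ {1, 3}; with 0 ≤ l_f ≤ n_f−1 = 3, the allowed l_f values are {1, 3}.
For l_f = 1: m_f ∈ {m_i−1, m_i, m_i+1} ∩ [−1, 1] = {0, 1} → 2 states.
For l_f = 3: m_f ∈ {m_i−1, m_i, m_i+1} ∩ [−3, 3] = {0, 1, 2} → 3 states.
Total: 5.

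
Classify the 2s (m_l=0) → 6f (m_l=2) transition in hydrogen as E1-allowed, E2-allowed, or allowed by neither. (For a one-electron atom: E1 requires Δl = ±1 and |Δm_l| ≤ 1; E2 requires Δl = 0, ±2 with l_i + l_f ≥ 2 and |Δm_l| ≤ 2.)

neither

Δl = 3 − 0 = +3; l_i + l_f = 3.
Δm_l = +2.
E1 (Δl = ±1, |Δm_l| ≤ 1): not satisfied.
E2 (Δl = 0,±2, l_i+l_f ≥ 2, |Δm_l| ≤ 2): not satisfied.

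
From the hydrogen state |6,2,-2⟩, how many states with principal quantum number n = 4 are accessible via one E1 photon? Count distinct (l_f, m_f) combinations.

4

E1 requires Δl = ±1, so l_f ∈ {1, 3}; with 0 ≤ l_f ≤ n_f−1 = 3, the allowed l_f values are {1, 3}.
For l_f = 1: m_f ∈ {m_i−1, m_i, m_i+1} ∩ [−1, 1] = {-1} → 1 state.
For l_f = 3: m_f ∈ {m_i−1, m_i, m_i+1} ∩ [−3, 3] = {-3, -2, -1} → 3 states.
Total: 4.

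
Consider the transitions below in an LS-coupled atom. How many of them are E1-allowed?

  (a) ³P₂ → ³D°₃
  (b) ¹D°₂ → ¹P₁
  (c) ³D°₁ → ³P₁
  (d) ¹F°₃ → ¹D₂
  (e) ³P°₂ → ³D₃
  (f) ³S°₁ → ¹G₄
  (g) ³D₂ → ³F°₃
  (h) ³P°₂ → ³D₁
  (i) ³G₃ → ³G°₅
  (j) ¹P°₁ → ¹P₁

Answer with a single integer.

8

(a) allowed
(b) allowed
(c) allowed
(d) allowed
(e) allowed
(f) forbidden (ΔS, ΔL, ΔJ fail)
(g) allowed
(h) allowed
(i) forbidden (ΔJ fails)
(j) allowed
Total allowed: 8 of 10.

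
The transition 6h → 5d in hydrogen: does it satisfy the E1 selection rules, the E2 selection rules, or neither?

Δl = 2 − 5 = -3; l_i + l_f = 7.
E1 (Δl = ±1): not satisfied.
E2 (Δl = 0,±2, l_i+l_f ≥ 2): not satisfied.

neither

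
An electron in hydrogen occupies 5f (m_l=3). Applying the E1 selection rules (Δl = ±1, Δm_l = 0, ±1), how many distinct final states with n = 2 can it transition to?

0

E1 requires l_f ∈ {2, 4}, but neither lies in [0, 1], so no final state is reachable.
Total: 0.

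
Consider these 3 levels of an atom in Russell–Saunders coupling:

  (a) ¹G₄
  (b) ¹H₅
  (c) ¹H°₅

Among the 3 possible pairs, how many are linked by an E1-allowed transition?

2

(a)–(b): forbidden (parity).
(a)–(c): allowed.
(b)–(c): allowed.
Allowed pairs: 2 of 3.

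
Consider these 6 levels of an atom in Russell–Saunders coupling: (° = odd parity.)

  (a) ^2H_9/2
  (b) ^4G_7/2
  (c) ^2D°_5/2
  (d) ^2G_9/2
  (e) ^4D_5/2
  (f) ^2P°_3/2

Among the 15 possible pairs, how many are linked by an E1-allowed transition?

0

(a)–(b): forbidden (parity, ΔS).
(a)–(c): forbidden (ΔL, ΔJ).
(a)–(d): forbidden (parity).
(a)–(e): forbidden (parity, ΔS, ΔL, ΔJ).
(a)–(f): forbidden (ΔL, ΔJ).
(b)–(c): forbidden (ΔS, ΔL).
(b)–(d): forbidden (parity, ΔS).
(b)–(e): forbidden (parity, ΔL).
(b)–(f): forbidden (ΔS, ΔL, ΔJ).
(c)–(d): forbidden (ΔL, ΔJ).
(c)–(e): forbidden (ΔS).
(c)–(f): forbidden (parity).
(d)–(e): forbidden (parity, ΔS, ΔL, ΔJ).
(d)–(f): forbidden (ΔL, ΔJ).
(e)–(f): forbidden (ΔS).
Allowed pairs: 0 of 15.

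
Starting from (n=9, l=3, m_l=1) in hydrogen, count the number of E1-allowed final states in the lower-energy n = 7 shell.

E1 requires Δl = ±1, so l_f ∈ {2, 4}; with 0 ≤ l_f ≤ n_f−1 = 6, the allowed l_f values are {2, 4}.
For l_f = 2: m_f ∈ {m_i−1, m_i, m_i+1} ∩ [−2, 2] = {0, 1, 2} → 3 states.
For l_f = 4: m_f ∈ {m_i−1, m_i, m_i+1} ∩ [−4, 4] = {0, 1, 2} → 3 states.
Total: 6.

6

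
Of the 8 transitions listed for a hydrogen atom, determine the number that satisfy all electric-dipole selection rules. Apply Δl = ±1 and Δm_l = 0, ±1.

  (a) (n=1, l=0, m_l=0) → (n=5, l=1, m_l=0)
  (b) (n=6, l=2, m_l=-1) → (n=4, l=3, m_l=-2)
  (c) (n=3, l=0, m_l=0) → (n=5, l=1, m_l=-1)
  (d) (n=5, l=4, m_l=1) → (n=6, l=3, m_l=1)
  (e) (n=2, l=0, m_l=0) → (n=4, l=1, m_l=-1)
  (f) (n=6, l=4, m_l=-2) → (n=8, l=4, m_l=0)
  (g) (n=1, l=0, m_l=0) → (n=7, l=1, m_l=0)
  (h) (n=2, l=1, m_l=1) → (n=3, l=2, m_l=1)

7

(a) allowed
(b) allowed
(c) allowed
(d) allowed
(e) allowed
(f) forbidden — Δl = +0 (E1 requires Δl = ±1); Δm_l = +2 (E1 requires Δm_l = 0, ±1)
(g) allowed
(h) allowed
Total allowed: 7 of 8.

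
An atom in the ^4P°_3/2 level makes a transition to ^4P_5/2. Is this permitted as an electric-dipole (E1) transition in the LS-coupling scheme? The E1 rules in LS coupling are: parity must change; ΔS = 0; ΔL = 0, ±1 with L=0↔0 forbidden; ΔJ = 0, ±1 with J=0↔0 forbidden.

allowed

Reading off the term symbols: S 3/2→3/2, L 1→1, J 3/2→5/2, parity odd→even.
Parity must change: odd → even — satisfied.
ΔS = 0: S: 3/2 → 3/2 — satisfied.
ΔL = 0, ±1 (not L=0↔0): L: 1 → 1, ΔL = +0 — satisfied.
ΔJ = 0, ±1 (not J=0↔0): J: 3/2 → 5/2, ΔJ = +1 — satisfied.
All four E1 rules are satisfied.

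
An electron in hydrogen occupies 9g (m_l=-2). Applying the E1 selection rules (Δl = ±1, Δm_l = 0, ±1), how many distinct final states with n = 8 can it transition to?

E1 requires Δl = ±1, so l_f ∈ {3, 5}; with 0 ≤ l_f ≤ n_f−1 = 7, the allowed l_f values are {3, 5}.
For l_f = 3: m_f ∈ {m_i−1, m_i, m_i+1} ∩ [−3, 3] = {-3, -2, -1} → 3 states.
For l_f = 5: m_f ∈ {m_i−1, m_i, m_i+1} ∩ [−5, 5] = {-3, -2, -1} → 3 states.
Total: 6.

6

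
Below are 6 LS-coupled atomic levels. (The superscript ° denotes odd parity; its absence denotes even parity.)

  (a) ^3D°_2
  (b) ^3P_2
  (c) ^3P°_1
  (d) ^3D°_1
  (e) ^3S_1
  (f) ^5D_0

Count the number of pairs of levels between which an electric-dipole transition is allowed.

4

(a)–(b): allowed.
(a)–(c): forbidden (parity).
(a)–(d): forbidden (parity).
(a)–(e): forbidden (ΔL).
(a)–(f): forbidden (ΔS, ΔJ).
(b)–(c): allowed.
(b)–(d): allowed.
(b)–(e): forbidden (parity).
(b)–(f): forbidden (parity, ΔS, ΔJ).
(c)–(d): forbidden (parity).
(c)–(e): allowed.
(c)–(f): forbidden (ΔS).
(d)–(e): forbidden (ΔL).
(d)–(f): forbidden (ΔS).
(e)–(f): forbidden (parity, ΔS, ΔL).
Allowed pairs: 4 of 15.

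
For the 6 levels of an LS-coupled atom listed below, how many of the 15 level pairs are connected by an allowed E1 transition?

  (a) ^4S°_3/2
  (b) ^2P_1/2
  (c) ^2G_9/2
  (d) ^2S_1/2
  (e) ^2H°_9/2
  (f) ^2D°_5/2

1

(a)–(b): forbidden (ΔS).
(a)–(c): forbidden (ΔS, ΔL, ΔJ).
(a)–(d): forbidden (ΔS, ΔL).
(a)–(e): forbidden (parity, ΔS, ΔL, ΔJ).
(a)–(f): forbidden (parity, ΔS, ΔL).
(b)–(c): forbidden (parity, ΔL, ΔJ).
(b)–(d): forbidden (parity).
(b)–(e): forbidden (ΔL, ΔJ).
(b)–(f): forbidden (ΔJ).
(c)–(d): forbidden (parity, ΔL, ΔJ).
(c)–(e): allowed.
(c)–(f): forbidden (ΔL, ΔJ).
(d)–(e): forbidden (ΔL, ΔJ).
(d)–(f): forbidden (ΔL, ΔJ).
(e)–(f): forbidden (parity, ΔL, ΔJ).
Allowed pairs: 1 of 15.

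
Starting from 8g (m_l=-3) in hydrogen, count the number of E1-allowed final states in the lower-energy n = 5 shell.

E1 requires Δl = ±1, so l_f ∈ {3, 5}; with 0 ≤ l_f ≤ n_f−1 = 4, the allowed l_f values are {3}.
For l_f = 3: m_f ∈ {m_i−1, m_i, m_i+1} ∩ [−3, 3] = {-3, -2} → 2 states.
Total: 2.

2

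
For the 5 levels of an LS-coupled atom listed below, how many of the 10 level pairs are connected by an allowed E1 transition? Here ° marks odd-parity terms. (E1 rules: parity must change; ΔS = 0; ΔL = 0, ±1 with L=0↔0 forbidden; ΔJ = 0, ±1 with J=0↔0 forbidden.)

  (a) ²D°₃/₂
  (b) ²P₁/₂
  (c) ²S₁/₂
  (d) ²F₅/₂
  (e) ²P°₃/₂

(a)–(b): allowed.
(a)–(c): forbidden (ΔL).
(a)–(d): allowed.
(a)–(e): forbidden (parity).
(b)–(c): forbidden (parity).
(b)–(d): forbidden (parity, ΔL, ΔJ).
(b)–(e): allowed.
(c)–(d): forbidden (parity, ΔL, ΔJ).
(c)–(e): allowed.
(d)–(e): forbidden (ΔL).
Allowed pairs: 4 of 10.

4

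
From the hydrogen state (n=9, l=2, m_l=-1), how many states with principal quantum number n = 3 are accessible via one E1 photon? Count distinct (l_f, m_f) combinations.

2

E1 requires Δl = ±1, so l_f ∈ {1, 3}; with 0 ≤ l_f ≤ n_f−1 = 2, the allowed l_f values are {1}.
For l_f = 1: m_f ∈ {m_i−1, m_i, m_i+1} ∩ [−1, 1] = {-1, 0} → 2 states.
Total: 2.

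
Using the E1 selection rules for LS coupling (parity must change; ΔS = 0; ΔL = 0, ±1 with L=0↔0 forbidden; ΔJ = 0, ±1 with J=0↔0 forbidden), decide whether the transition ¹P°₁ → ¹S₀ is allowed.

allowed

Initial level: S=0, L=1, J=1, parity odd. Final level: S=0, L=0, J=0, parity even.
Parity must change: odd → even — passes.
ΔS = 0: S: 0 → 0 — passes.
ΔL = 0, ±1 (not L=0↔0): L: 1 → 0, ΔL = -1 — passes.
ΔJ = 0, ±1 (not J=0↔0): J: 1 → 0, ΔJ = -1 — passes.
All four E1 rules are satisfied.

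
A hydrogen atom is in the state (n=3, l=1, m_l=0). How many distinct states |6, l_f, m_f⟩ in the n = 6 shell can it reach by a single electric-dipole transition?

4

E1 requires Δl = ±1, so l_f ∈ {0, 2}; with 0 ≤ l_f ≤ n_f−1 = 5, the allowed l_f values are {0, 2}.
For l_f = 0: m_f ∈ {m_i−1, m_i, m_i+1} ∩ [−0, 0] = {0} → 1 state.
For l_f = 2: m_f ∈ {m_i−1, m_i, m_i+1} ∩ [−2, 2] = {-1, 0, 1} → 3 states.
Total: 4.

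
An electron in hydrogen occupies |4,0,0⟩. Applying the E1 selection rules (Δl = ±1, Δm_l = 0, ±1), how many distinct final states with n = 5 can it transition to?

E1 requires Δl = ±1, so l_f ∈ {-1, 1}; with 0 ≤ l_f ≤ n_f−1 = 4, the allowed l_f values are {1}.
For l_f = 1: m_f ∈ {m_i−1, m_i, m_i+1} ∩ [−1, 1] = {-1, 0, 1} → 3 states.
Total: 3.

3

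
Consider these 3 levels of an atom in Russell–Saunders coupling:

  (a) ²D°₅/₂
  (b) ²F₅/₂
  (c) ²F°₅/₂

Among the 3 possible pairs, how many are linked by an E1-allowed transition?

2

(a)–(b): allowed.
(a)–(c): forbidden (parity).
(b)–(c): allowed.
Allowed pairs: 2 of 3.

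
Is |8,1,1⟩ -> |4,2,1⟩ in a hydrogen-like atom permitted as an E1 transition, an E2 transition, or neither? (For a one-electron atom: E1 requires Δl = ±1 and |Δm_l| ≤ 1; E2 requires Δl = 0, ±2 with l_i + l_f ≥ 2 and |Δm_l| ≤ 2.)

E1

Δl = 2 − 1 = +1; l_i + l_f = 3.
Δm_l = +0.
E1 (Δl = ±1, |Δm_l| ≤ 1): satisfied.
E2 (Δl = 0,±2, l_i+l_f ≥ 2, |Δm_l| ≤ 2): not satisfied.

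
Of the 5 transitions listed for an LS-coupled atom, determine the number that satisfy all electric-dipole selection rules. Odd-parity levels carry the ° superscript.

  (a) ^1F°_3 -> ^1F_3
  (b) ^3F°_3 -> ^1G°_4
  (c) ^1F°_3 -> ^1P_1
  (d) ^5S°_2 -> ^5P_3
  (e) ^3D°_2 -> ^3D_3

(a) allowed
(b) forbidden (parity, ΔS fail)
(c) forbidden (ΔL, ΔJ fail)
(d) allowed
(e) allowed
Total allowed: 3 of 5.

3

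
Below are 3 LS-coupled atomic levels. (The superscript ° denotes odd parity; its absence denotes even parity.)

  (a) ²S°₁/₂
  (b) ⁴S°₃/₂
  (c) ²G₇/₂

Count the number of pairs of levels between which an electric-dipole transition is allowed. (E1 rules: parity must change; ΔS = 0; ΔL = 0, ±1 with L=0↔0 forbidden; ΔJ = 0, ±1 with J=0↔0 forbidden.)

0

(a)–(b): forbidden (parity, ΔS, ΔL).
(a)–(c): forbidden (ΔL, ΔJ).
(b)–(c): forbidden (ΔS, ΔL, ΔJ).
Allowed pairs: 0 of 3.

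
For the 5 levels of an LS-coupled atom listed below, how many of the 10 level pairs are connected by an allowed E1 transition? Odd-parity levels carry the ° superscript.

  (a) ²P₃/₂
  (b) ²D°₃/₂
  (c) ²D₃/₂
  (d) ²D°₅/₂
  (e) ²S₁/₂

4

(a)–(b): allowed.
(a)–(c): forbidden (parity).
(a)–(d): allowed.
(a)–(e): forbidden (parity).
(b)–(c): allowed.
(b)–(d): forbidden (parity).
(b)–(e): forbidden (ΔL).
(c)–(d): allowed.
(c)–(e): forbidden (parity, ΔL).
(d)–(e): forbidden (ΔL, ΔJ).
Allowed pairs: 4 of 10.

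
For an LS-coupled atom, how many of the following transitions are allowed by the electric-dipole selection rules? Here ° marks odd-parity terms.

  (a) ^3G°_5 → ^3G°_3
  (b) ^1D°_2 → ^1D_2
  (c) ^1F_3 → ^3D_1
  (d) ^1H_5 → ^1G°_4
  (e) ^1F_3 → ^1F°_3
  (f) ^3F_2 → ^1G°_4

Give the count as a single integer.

3

(a) forbidden (parity, ΔJ fail)
(b) allowed
(c) forbidden (parity, ΔS, ΔJ fail)
(d) allowed
(e) allowed
(f) forbidden (ΔS, ΔJ fail)
Total allowed: 3 of 6.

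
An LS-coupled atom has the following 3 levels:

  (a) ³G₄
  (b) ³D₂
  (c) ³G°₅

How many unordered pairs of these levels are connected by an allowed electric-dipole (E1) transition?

1

(a)–(b): forbidden (parity, ΔL, ΔJ).
(a)–(c): allowed.
(b)–(c): forbidden (ΔL, ΔJ).
Allowed pairs: 1 of 3.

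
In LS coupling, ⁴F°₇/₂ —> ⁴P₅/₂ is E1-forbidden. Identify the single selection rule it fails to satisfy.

the ΔL = 0, ±1 rule

Initial level: S=3/2, L=3, J=7/2, parity odd. Final level: S=3/2, L=1, J=5/2, parity even.
Parity must change: odd → even — ok.
ΔS = 0: S: 3/2 → 3/2 — ok.
ΔL = 0, ±1 (not L=0↔0): L: 3 → 1, ΔL = -2 — fails.
ΔJ = 0, ±1 (not J=0↔0): J: 7/2 → 5/2, ΔJ = -1 — ok.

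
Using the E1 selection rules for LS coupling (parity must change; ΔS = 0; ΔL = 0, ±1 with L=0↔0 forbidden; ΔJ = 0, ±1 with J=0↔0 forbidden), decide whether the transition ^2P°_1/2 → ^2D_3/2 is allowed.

Initial level: S=1/2, L=1, J=1/2, parity odd. Final level: S=1/2, L=2, J=3/2, parity even.
ΔS = 0: S: 1/2 → 1/2 — satisfied.
ΔJ = 0, ±1 (not J=0↔0): J: 1/2 → 3/2, ΔJ = +1 — satisfied.
Parity must change: odd → even — satisfied.
ΔL = 0, ±1 (not L=0↔0): L: 1 → 2, ΔL = +1 — satisfied.
All four E1 rules are satisfied.

allowed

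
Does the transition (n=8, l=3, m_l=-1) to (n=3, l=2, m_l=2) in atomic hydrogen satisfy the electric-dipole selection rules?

Initial l = 3, final l = 2, so Δl = -1. E1 requires Δl = ±1: satisfied.
m_l: -1 → 2 (Δm_l = +3). |Δm_l| ≤ 1 violated.
The transition is electric-dipole forbidden.

forbidden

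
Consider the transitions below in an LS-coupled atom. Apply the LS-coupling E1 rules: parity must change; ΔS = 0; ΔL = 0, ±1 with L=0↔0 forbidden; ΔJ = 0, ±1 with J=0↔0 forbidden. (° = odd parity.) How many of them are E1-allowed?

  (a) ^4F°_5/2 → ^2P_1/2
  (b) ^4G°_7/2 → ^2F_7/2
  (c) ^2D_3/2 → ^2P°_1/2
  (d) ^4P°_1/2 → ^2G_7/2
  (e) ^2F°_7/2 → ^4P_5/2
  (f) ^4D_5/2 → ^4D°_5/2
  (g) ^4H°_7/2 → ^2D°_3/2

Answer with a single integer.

(a) forbidden (ΔS, ΔL, ΔJ fail)
(b) forbidden (ΔS fails)
(c) allowed
(d) forbidden (ΔS, ΔL, ΔJ fail)
(e) forbidden (ΔS, ΔL fail)
(f) allowed
(g) forbidden (parity, ΔS, ΔL, ΔJ fail)
Total allowed: 2 of 7.

2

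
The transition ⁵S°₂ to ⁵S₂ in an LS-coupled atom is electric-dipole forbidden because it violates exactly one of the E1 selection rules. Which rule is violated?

Reading off the term symbols: S 2→2, L 0→0, J 2→2, parity odd→even.
ΔJ = 0, ±1 (not J=0↔0): J: 2 → 2, ΔJ = +0 — ok.
ΔL = 0, ±1 (not L=0↔0): L: 0 → 0, ΔL = +0 — fails.
ΔS = 0: S: 2 → 2 — ok.
Parity must change: odd → even — ok.

the L=0 ↔ L=0 exclusion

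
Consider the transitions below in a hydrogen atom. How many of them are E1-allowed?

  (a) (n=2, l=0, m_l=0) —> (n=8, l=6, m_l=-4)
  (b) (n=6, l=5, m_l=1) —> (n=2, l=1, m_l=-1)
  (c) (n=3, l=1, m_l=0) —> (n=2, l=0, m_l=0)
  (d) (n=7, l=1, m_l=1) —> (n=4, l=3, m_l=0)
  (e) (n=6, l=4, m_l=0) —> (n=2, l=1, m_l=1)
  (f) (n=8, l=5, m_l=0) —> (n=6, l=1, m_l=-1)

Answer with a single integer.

1

(a) forbidden — Δl = +6 (E1 requires Δl = ±1); Δm_l = -4 (E1 requires Δm_l = 0, ±1)
(b) forbidden — Δl = -4 (E1 requires Δl = ±1); Δm_l = -2 (E1 requires Δm_l = 0, ±1)
(c) allowed
(d) forbidden — Δl = +2 (E1 requires Δl = ±1)
(e) forbidden — Δl = -3 (E1 requires Δl = ±1)
(f) forbidden — Δl = -4 (E1 requires Δl = ±1)
Total allowed: 1 of 6.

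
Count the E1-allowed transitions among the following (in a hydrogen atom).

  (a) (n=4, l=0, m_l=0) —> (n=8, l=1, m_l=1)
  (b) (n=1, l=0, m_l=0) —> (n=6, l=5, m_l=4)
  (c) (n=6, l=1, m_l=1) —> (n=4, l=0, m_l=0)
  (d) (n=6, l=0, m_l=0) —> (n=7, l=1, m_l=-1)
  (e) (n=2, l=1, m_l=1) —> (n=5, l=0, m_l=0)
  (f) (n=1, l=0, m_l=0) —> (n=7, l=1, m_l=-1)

5

(a) allowed
(b) forbidden — Δl = +5 (E1 requires Δl = ±1); Δm_l = +4 (E1 requires Δm_l = 0, ±1)
(c) allowed
(d) allowed
(e) allowed
(f) allowed
Total allowed: 5 of 6.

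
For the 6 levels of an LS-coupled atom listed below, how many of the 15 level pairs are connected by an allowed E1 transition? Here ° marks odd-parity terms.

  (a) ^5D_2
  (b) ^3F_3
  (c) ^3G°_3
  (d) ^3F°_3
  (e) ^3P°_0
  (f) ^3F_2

(a)–(b): forbidden (parity, ΔS).
(a)–(c): forbidden (ΔS, ΔL).
(a)–(d): forbidden (ΔS).
(a)–(e): forbidden (ΔS, ΔJ).
(a)–(f): forbidden (parity, ΔS).
(b)–(c): allowed.
(b)–(d): allowed.
(b)–(e): forbidden (ΔL, ΔJ).
(b)–(f): forbidden (parity).
(c)–(d): forbidden (parity).
(c)–(e): forbidden (parity, ΔL, ΔJ).
(c)–(f): allowed.
(d)–(e): forbidden (parity, ΔL, ΔJ).
(d)–(f): allowed.
(e)–(f): forbidden (ΔL, ΔJ).
Allowed pairs: 4 of 15.

4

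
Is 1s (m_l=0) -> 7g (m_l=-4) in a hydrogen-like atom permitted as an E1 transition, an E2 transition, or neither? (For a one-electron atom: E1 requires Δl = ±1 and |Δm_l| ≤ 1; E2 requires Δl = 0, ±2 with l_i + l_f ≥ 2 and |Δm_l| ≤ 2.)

neither

Δl = 4 − 0 = +4; l_i + l_f = 4.
Δm_l = -4.
E1 (Δl = ±1, |Δm_l| ≤ 1): not satisfied.
E2 (Δl = 0,±2, l_i+l_f ≥ 2, |Δm_l| ≤ 2): not satisfied.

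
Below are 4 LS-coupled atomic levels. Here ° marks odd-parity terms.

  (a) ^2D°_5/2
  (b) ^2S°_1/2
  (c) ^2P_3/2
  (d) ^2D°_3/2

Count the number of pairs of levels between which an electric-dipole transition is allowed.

(a)–(b): forbidden (parity, ΔL, ΔJ).
(a)–(c): allowed.
(a)–(d): forbidden (parity).
(b)–(c): allowed.
(b)–(d): forbidden (parity, ΔL).
(c)–(d): allowed.
Allowed pairs: 3 of 6.

3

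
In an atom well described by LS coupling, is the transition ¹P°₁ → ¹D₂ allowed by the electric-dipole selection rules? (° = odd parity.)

allowed

Parity must change: odd → even — satisfied.
ΔS = 0: S: 0 → 0 — satisfied.
ΔL = 0, ±1 (not L=0↔0): L: 1 → 2, ΔL = +1 — satisfied.
ΔJ = 0, ±1 (not J=0↔0): J: 1 → 2, ΔJ = +1 — satisfied.
All four E1 rules are satisfied.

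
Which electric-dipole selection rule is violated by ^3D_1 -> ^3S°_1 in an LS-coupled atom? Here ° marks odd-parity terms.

Initial level: S=1, L=2, J=1, parity even. Final level: S=1, L=0, J=1, parity odd.
Parity must change: even → odd — satisfied.
ΔS = 0: S: 1 → 1 — satisfied.
ΔL = 0, ±1 (not L=0↔0): L: 2 → 0, ΔL = -2 — violated.
ΔJ = 0, ±1 (not J=0↔0): J: 1 → 1, ΔJ = +0 — satisfied.

the ΔL = 0, ±1 rule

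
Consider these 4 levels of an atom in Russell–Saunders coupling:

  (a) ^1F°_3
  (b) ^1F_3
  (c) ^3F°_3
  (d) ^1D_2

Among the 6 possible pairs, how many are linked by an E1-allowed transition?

2

(a)–(b): allowed.
(a)–(c): forbidden (parity, ΔS).
(a)–(d): allowed.
(b)–(c): forbidden (ΔS).
(b)–(d): forbidden (parity).
(c)–(d): forbidden (ΔS).
Allowed pairs: 2 of 6.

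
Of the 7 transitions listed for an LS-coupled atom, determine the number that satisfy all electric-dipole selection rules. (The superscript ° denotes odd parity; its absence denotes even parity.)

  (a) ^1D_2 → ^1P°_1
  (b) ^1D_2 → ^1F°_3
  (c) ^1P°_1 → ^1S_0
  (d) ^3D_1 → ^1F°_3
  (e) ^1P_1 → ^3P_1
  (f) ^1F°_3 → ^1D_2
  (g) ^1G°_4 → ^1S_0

4

(a) allowed
(b) allowed
(c) allowed
(d) forbidden (ΔS, ΔJ fail)
(e) forbidden (parity, ΔS fail)
(f) allowed
(g) forbidden (ΔL, ΔJ fail)
Total allowed: 4 of 7.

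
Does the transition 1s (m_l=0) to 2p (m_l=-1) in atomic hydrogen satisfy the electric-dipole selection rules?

allowed

l: 0 → 1 (Δl = +1). Δl = ±1 satisfied.
m_l: 0 → -1 (Δm_l = -1). |Δm_l| ≤ 1 satisfied.
All E1 selection rules are satisfied.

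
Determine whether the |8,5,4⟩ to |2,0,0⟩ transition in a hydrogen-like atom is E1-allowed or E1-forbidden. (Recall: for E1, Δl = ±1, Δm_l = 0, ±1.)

forbidden

l: 5 → 0 (Δl = -5). Δl = ±1 fails.
m_l: 4 → 0 (Δm_l = -4). |Δm_l| ≤ 1 fails.
The transition is electric-dipole forbidden.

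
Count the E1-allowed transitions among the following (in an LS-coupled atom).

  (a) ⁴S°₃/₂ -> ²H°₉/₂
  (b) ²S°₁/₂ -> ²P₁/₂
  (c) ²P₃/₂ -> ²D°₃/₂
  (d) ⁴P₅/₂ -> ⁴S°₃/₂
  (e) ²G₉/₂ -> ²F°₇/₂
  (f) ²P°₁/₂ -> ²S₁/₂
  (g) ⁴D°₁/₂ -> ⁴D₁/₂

(a) forbidden (parity, ΔS, ΔL, ΔJ fail)
(b) allowed
(c) allowed
(d) allowed
(e) allowed
(f) allowed
(g) allowed
Total allowed: 6 of 7.

6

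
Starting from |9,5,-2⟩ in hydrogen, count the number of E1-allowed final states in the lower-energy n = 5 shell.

E1 requires Δl = ±1, so l_f ∈ {4, 6}; with 0 ≤ l_f ≤ n_f−1 = 4, the allowed l_f values are {4}.
For l_f = 4: m_f ∈ {m_i−1, m_i, m_i+1} ∩ [−4, 4] = {-3, -2, -1} → 3 states.
Total: 3.

3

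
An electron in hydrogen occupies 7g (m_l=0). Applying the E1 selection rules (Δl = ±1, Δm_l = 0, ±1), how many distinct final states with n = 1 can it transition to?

E1 requires l_f ∈ {3, 5}, but neither lies in [0, 0], so no final state is reachable.
Total: 0.

0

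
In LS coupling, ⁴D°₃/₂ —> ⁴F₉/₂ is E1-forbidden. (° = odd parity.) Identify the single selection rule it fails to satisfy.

Parity must change: odd → even — passes.
ΔS = 0: S: 3/2 → 3/2 — passes.
ΔL = 0, ±1 (not L=0↔0): L: 2 → 3, ΔL = +1 — passes.
ΔJ = 0, ±1 (not J=0↔0): J: 3/2 → 9/2, ΔJ = +3 — fails.

the ΔJ = 0, ±1 rule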